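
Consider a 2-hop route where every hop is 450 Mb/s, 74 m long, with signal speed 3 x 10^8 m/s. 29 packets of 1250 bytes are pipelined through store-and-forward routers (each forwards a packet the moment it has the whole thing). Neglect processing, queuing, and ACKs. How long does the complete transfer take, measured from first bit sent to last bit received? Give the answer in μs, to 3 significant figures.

667 μs

Per-hop transmission t_tx = L/R = 10000/450000000 = 22.2222 μs.
Per-hop propagation t_prop = 74/300000000 = 0.246667 μs.
Pipeline fill: first packet needs 2·t_tx to clear all hops; remaining 28 packets each add one t_tx.
Total = (2+29-1)·t_tx + 2·t_prop = 30·22.2222 + 2·0.246667 = 667 μs.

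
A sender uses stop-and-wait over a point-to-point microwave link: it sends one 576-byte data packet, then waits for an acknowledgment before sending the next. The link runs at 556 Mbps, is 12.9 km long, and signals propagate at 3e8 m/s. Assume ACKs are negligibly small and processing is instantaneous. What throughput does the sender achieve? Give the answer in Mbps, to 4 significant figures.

48.87 Mbps

t_tx = L/R = 4608/556000000 = 8.28777e-06 s.
t_prop = 12900/300000000 = 4.3e-05 s; RTT = 8.6e-05 s.
Cycle = t_tx + RTT = 9.42878e-05 s.
Throughput = L / cycle = 4608 / 9.42878e-05 = 48.87 Mbps.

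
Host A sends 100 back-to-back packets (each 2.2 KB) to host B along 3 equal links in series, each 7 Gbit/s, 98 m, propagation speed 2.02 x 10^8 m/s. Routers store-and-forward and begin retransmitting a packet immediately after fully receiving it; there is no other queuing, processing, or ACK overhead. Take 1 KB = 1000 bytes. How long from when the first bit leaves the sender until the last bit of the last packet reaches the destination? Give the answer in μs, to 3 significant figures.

258 μs

Per-hop transmission t_tx = L/R = 17600/7000000000 = 2.51429 μs.
Per-hop propagation t_prop = 98/202000000 = 0.485149 μs.
Pipeline fill: first packet needs 3·t_tx to clear all hops; remaining 99 packets each add one t_tx.
Total = (3+100-1)·t_tx + 3·t_prop = 102·2.51429 + 3·0.485149 = 258 μs.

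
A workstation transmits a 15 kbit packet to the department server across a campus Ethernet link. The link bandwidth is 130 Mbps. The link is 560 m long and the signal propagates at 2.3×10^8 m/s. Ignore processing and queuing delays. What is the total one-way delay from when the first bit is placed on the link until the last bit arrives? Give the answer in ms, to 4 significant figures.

L = 15000 bits.
Transmission delay = L/R = 15000 / 130000000 = 0.115385 ms.
Propagation delay = d/s = 560 m / 2.3e+08 m/s = 0.00243478 ms.
Total = 0.1178 ms.

0.1178 ms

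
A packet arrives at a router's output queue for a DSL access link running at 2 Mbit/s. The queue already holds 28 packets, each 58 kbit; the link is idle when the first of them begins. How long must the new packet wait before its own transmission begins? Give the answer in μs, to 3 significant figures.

Each queued packet: L/R = 58000/2000000 = 29000 μs.
28 queued → 812000 μs.
Queuing delay = 812000 μs.

812000 μs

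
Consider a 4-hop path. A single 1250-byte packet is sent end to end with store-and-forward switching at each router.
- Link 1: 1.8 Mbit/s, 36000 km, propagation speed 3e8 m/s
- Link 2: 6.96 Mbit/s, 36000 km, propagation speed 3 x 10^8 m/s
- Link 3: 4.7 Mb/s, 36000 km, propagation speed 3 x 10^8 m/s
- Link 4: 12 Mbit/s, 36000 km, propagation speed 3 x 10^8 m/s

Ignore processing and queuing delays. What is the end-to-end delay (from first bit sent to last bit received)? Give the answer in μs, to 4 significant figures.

L = 1250 × 8 = 10000 bits.
Transmission delays (L/R per hop): 5555.56, 1436.78, 2127.66, 833.333 μs; sum = 9953.33 μs.
Propagation delays (d/s per hop): 120000, 120000, 120000, 120000 μs; sum = 480000 μs.
End-to-end = 490000 μs.

490000 μs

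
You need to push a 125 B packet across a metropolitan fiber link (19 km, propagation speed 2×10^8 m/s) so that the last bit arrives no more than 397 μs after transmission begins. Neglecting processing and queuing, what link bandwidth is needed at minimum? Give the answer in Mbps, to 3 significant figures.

3.31 Mbps

L = 1000 bits.
Propagation delay = 19000 / 200000000 = 95 μs.
Transmission budget = 397 − 95 = 302 μs.
R ≥ L / t_tx = 1000 bits / 0.000302 s = 3.31 Mbps.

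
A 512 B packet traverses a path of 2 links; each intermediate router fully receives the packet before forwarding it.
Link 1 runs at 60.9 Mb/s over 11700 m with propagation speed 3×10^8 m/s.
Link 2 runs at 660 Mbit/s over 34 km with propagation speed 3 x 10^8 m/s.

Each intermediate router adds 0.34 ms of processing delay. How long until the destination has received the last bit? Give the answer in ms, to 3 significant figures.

L = 512 × 8 = 4096 bits.
Transmission delays (L/R per hop): 0.0672578, 0.00620606 ms; sum = 0.0734639 ms.
Propagation delays (d/s per hop): 0.039, 0.113333 ms; sum = 0.152333 ms.
Processing at 1 router(s): 1 × 0.34 ms = 0.34 ms.
End-to-end = 0.566 ms.

0.566 ms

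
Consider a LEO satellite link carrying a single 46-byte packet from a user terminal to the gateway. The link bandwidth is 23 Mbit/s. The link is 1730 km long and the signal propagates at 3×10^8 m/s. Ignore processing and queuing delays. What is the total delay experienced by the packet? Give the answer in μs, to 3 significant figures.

5780 μs

L = 46 × 8 = 368 bits.
Transmission delay = L/R = 368 / 23000000 = 16 μs.
Propagation delay = d/s = 1730000 m / 300000000 m/s = 5766.67 μs.
Total = 5780 μs.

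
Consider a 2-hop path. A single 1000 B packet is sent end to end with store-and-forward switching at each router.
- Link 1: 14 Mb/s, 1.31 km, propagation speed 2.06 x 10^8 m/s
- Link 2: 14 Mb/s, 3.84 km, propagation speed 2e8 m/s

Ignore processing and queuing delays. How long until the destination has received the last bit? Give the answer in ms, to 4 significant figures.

1.168 ms

L = 1000 × 8 = 8000 bits.
Transmission delay per hop = L/R = 8000/14000000 = 0.571429 ms; 2 hops → 1.14286 ms.
Propagation delays (d/s per hop): 0.00635922, 0.0192 ms; sum = 0.0255592 ms.
End-to-end = 1.168 ms.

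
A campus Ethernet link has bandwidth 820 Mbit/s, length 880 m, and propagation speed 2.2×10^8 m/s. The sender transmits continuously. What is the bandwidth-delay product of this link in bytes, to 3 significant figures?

Propagation delay = 880 / 2.2e+08 = 4e-06 s.
BDP = R × t_prop = 820000000 × 4e-06 = 3280 bits.
In bytes: 3280/8 = 410 bytes.

410 bytes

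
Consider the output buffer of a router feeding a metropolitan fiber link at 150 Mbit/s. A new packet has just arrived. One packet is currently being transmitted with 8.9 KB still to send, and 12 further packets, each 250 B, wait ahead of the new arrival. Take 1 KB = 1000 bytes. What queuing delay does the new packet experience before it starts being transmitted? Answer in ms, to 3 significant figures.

Each queued packet: L/R = 2000/150000000 = 0.0133333 ms.
12 queued → 0.16 ms.
Plus remaining 71200 bits of current packet: 0.474667 ms.
Queuing delay = 0.635 ms.

0.635 ms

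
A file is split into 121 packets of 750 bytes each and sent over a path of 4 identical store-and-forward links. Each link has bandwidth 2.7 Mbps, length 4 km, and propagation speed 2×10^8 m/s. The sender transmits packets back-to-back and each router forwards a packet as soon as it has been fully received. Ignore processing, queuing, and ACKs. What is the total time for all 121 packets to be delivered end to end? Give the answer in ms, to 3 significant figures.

276 ms

Per-hop transmission t_tx = L/R = 6000/2700000 = 2.22222 ms.
Per-hop propagation t_prop = 4000/200000000 = 0.02 ms.
Pipeline fill: first packet needs 4·t_tx to clear all hops; remaining 120 packets each add one t_tx.
Total = (4+121-1)·t_tx + 4·t_prop = 124·2.22222 + 4·0.02 = 276 ms.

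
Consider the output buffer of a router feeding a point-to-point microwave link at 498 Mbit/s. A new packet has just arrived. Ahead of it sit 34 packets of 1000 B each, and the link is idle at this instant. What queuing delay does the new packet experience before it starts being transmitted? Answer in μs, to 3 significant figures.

546 μs

Each queued packet: L/R = 8000/498000000 = 16.0643 μs.
34 queued → 546.185 μs.
Queuing delay = 546 μs.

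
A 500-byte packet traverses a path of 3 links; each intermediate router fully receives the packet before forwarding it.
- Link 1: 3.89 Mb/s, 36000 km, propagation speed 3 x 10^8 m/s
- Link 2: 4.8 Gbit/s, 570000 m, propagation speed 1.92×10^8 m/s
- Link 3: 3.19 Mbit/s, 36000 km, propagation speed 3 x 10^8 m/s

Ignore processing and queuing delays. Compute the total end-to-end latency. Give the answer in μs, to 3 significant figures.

245000 μs

L = 500 × 8 = 4000 bits.
Transmission delays (L/R per hop): 1028.28, 0.833333, 1253.92 μs; sum = 2283.03 μs.
Propagation delays (d/s per hop): 120000, 2968.75, 120000 μs; sum = 242969 μs.
End-to-end = 245000 μs.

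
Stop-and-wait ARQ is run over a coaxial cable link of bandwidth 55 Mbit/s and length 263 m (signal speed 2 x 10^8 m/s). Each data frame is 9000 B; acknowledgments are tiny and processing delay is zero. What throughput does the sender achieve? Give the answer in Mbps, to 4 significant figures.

t_tx = L/R = 72000/55000000 = 0.00130909 s.
t_prop = 263/200000000 = 1.315e-06 s; RTT = 2.63e-06 s.
Cycle = t_tx + RTT = 0.00131172 s.
Throughput = L / cycle = 72000 / 0.00131172 = 54.89 Mbps.

54.89 Mbps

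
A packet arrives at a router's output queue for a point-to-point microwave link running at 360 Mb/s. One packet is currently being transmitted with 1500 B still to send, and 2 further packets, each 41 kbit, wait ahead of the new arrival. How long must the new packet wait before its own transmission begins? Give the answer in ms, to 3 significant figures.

0.261 ms

Each queued packet: L/R = 41000/360000000 = 0.113889 ms.
2 queued → 0.227778 ms.
Plus remaining 12000 bits of current packet: 0.0333333 ms.
Queuing delay = 0.261 ms.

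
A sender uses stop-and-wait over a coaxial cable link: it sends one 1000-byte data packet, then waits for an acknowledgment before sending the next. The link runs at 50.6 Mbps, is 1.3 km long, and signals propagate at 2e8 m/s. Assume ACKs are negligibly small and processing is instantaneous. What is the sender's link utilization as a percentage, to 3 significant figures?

92.4 %

t_tx = L/R = 8000/50600000 = 0.000158103 s.
t_prop = 1300/200000000 = 6.5e-06 s; RTT = 1.3e-05 s.
Cycle = t_tx + RTT = 0.000171103 s.
Utilization = t_tx / cycle = 0.000158103/0.000171103 = 92.4 %.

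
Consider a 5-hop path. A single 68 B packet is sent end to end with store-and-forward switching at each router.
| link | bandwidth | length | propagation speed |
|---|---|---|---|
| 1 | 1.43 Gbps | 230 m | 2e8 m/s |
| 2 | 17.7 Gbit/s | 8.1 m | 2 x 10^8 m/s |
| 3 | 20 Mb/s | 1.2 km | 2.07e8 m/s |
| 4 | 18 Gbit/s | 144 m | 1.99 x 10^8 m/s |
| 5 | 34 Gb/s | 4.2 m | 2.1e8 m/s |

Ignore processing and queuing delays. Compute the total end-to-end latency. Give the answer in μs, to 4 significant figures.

35.39 μs

L = 68 × 8 = 544 bits.
Transmission delays (L/R per hop): 0.38042, 0.0307345, 27.2, 0.0302222, 0.016 μs; sum = 27.6574 μs.
Propagation delays (d/s per hop): 1.15, 0.0405, 5.7971, 0.723618, 0.02 μs; sum = 7.73122 μs.
End-to-end = 35.39 μs.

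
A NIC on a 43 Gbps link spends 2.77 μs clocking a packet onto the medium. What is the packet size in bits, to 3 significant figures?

L = R × t_tx = 43000000000 b/s × 2.77e-06 s = 119110 bits.

119000 bits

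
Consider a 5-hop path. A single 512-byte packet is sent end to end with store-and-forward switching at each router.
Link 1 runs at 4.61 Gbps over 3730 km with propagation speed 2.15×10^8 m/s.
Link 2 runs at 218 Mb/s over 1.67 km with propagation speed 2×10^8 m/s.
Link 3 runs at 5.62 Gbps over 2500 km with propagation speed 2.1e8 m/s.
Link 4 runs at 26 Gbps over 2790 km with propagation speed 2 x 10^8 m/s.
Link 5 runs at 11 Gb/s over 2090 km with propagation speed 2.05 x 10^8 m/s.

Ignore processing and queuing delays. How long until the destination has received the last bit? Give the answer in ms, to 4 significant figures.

53.43 ms

L = 512 × 8 = 4096 bits.
Transmission delays (L/R per hop): 0.000888503, 0.018789, 0.000728826, 0.000157538, 0.000372364 ms; sum = 0.0209362 ms.
Propagation delays (d/s per hop): 17.3488, 0.00835, 11.9048, 13.95, 10.1951 ms; sum = 53.4071 ms.
End-to-end = 53.43 ms.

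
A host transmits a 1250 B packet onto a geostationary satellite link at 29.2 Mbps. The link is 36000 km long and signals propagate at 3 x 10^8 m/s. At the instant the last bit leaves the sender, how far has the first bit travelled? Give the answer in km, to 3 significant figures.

t_tx = L/R = 10000/29200000 = 0.000342466 s.
Distance = s × t_tx = 300000000 × 0.000342466 = 103 km.

103 km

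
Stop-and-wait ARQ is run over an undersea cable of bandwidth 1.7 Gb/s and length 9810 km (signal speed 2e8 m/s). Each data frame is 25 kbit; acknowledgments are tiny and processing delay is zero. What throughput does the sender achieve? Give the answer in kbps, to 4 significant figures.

t_tx = L/R = 25000/1700000000 = 1.47059e-05 s.
t_prop = 9810000/200000000 = 0.04905 s; RTT = 0.0981 s.
Cycle = t_tx + RTT = 0.0981147 s.
Throughput = L / cycle = 25000 / 0.0981147 = 254.8 kbps.

254.8 kbps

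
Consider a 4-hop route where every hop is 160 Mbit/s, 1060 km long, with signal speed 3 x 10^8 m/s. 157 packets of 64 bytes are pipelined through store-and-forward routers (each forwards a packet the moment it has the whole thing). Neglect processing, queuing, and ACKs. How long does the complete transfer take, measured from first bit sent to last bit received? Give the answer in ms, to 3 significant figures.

14.6 ms

Per-hop transmission t_tx = L/R = 512/160000000 = 0.0032 ms.
Per-hop propagation t_prop = 1060000/300000000 = 3.53333 ms.
Pipeline fill: first packet needs 4·t_tx to clear all hops; remaining 156 packets each add one t_tx.
Total = (4+157-1)·t_tx + 4·t_prop = 160·0.0032 + 4·3.53333 = 14.6 ms.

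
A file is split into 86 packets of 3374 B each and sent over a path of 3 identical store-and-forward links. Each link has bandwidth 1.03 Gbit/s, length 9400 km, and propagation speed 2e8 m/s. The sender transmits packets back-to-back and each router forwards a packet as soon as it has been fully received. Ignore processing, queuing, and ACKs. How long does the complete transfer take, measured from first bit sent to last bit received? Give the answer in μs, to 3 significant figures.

Per-hop transmission t_tx = L/R = 26992/1030000000 = 26.2058 μs.
Per-hop propagation t_prop = 9400000/200000000 = 47000 μs.
Pipeline fill: first packet needs 3·t_tx to clear all hops; remaining 85 packets each add one t_tx.
Total = (3+86-1)·t_tx + 3·t_prop = 88·26.2058 + 3·47000 = 143000 μs.

143000 μs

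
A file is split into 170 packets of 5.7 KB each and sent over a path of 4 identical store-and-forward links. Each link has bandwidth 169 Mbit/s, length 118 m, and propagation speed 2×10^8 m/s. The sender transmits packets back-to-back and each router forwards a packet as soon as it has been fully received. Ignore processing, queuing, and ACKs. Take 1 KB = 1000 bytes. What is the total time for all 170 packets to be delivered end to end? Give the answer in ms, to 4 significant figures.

46.68 ms

Per-hop transmission t_tx = L/R = 45600/169000000 = 0.269822 ms.
Per-hop propagation t_prop = 118/200000000 = 0.00059 ms.
Pipeline fill: first packet needs 4·t_tx to clear all hops; remaining 169 packets each add one t_tx.
Total = (4+170-1)·t_tx + 4·t_prop = 173·0.269822 + 4·0.00059 = 46.68 ms.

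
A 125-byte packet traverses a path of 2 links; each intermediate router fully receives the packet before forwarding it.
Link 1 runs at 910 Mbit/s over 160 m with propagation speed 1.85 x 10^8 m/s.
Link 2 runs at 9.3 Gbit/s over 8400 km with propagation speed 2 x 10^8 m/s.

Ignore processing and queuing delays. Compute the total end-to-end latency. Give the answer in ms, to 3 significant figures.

42.0 ms

L = 125 × 8 = 1000 bits.
Transmission delays (L/R per hop): 0.0010989, 0.000107527 ms; sum = 0.00120643 ms.
Propagation delays (d/s per hop): 0.000864865, 42 ms; sum = 42.0009 ms.
End-to-end = 42.0 ms.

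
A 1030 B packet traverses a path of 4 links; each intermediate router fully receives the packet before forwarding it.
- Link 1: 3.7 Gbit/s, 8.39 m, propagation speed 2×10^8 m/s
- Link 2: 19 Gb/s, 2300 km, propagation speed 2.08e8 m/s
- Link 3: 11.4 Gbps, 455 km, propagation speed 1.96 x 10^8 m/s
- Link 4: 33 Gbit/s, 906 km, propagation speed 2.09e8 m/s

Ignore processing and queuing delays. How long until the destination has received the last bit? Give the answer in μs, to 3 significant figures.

L = 1030 × 8 = 8240 bits.
Transmission delays (L/R per hop): 2.22703, 0.433684, 0.722807, 0.249697 μs; sum = 3.63322 μs.
Propagation delays (d/s per hop): 0.04195, 11057.7, 2321.43, 4334.93 μs; sum = 17714.1 μs.
End-to-end = 17700 μs.

17700 μs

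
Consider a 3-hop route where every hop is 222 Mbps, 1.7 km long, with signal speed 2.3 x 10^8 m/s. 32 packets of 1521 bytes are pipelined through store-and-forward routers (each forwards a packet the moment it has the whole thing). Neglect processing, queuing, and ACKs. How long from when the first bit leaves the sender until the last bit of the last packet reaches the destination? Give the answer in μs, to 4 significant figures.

1886 μs

Per-hop transmission t_tx = L/R = 12168/222000000 = 54.8108 μs.
Per-hop propagation t_prop = 1700/2.3e+08 = 7.3913 μs.
Pipeline fill: first packet needs 3·t_tx to clear all hops; remaining 31 packets each add one t_tx.
Total = (3+32-1)·t_tx + 3·t_prop = 34·54.8108 + 3·7.3913 = 1886 μs.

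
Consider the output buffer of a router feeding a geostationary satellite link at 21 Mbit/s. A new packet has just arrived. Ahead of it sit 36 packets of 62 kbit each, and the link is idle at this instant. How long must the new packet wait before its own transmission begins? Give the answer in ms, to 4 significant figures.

Each queued packet: L/R = 62000/21000000 = 2.95238 ms.
36 queued → 106.286 ms.
Queuing delay = 106.3 ms.

106.3 ms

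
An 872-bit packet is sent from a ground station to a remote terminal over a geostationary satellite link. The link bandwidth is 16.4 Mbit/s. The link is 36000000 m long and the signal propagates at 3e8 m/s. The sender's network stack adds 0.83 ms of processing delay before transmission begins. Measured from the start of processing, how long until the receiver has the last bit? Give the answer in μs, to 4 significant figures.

Transmission delay = L/R = 872 / 1.64e+07 = 53.1707 μs.
Propagation delay = d/s = 36000000 m / 300000000 m/s = 120000 μs.
Plus processing delay 0.83 ms = 830 μs.
Total = 120900 μs.

120900 μs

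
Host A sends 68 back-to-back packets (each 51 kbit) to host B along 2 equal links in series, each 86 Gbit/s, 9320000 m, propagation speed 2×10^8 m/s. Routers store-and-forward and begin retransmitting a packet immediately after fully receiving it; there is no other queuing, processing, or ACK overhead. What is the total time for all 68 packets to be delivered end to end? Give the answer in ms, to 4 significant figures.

93.24 ms

Per-hop transmission t_tx = L/R = 51000/86000000000 = 0.000593023 ms.
Per-hop propagation t_prop = 9320000/200000000 = 46.6 ms.
Pipeline fill: first packet needs 2·t_tx to clear all hops; remaining 67 packets each add one t_tx.
Total = (2+68-1)·t_tx + 2·t_prop = 69·0.000593023 + 2·46.6 = 93.24 ms.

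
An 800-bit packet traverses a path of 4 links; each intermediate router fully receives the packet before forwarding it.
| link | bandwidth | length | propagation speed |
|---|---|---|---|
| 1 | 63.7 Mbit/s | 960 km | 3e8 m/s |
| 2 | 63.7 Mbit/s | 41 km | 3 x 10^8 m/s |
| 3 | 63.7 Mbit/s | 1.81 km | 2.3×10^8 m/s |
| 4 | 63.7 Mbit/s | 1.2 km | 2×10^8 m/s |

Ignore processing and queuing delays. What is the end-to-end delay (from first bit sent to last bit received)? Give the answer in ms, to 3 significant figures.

Transmission delay per hop = L/R = 800/63700000 = 0.0125589 ms; 4 hops → 0.0502355 ms.
Propagation delays (d/s per hop): 3.2, 0.136667, 0.00786957, 0.006 ms; sum = 3.35054 ms.
End-to-end = 3.40 ms.

3.40 ms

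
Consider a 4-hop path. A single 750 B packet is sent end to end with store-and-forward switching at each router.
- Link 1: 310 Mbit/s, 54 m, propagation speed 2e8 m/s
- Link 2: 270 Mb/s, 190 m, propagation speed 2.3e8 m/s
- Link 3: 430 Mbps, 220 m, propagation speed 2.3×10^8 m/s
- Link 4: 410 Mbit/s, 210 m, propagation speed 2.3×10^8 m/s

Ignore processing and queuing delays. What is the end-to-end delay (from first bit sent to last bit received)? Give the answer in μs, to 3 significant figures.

L = 750 × 8 = 6000 bits.
Transmission delays (L/R per hop): 19.3548, 22.2222, 13.9535, 14.6341 μs; sum = 70.1647 μs.
Propagation delays (d/s per hop): 0.27, 0.826087, 0.956522, 0.913043 μs; sum = 2.96565 μs.
End-to-end = 73.1 μs.

73.1 μs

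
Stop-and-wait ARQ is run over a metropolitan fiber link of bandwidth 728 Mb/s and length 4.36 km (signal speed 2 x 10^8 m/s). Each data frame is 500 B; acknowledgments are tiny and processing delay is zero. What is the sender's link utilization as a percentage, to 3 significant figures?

11.2 %

t_tx = L/R = 4000/728000000 = 5.49451e-06 s.
t_prop = 4360/200000000 = 2.18e-05 s; RTT = 4.36e-05 s.
Cycle = t_tx + RTT = 4.90945e-05 s.
Utilization = t_tx / cycle = 5.49451e-06/4.90945e-05 = 11.2 %.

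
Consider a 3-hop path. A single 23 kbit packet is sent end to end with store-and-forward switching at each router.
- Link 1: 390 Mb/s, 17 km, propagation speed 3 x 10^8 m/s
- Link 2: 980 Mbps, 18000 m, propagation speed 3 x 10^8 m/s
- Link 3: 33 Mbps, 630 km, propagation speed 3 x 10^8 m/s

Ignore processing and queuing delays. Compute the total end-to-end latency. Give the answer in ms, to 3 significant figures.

L = 23000 bits.
Transmission delays (L/R per hop): 0.0589744, 0.0234694, 0.69697 ms; sum = 0.779413 ms.
Propagation delays (d/s per hop): 0.0566667, 0.06, 2.1 ms; sum = 2.21667 ms.
End-to-end = 3.00 ms.

3.00 ms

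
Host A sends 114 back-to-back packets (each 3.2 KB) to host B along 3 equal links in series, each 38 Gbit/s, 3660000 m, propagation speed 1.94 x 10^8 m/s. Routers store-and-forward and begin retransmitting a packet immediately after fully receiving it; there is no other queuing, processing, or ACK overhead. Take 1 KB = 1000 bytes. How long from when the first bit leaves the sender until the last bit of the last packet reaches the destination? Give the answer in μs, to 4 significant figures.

Per-hop transmission t_tx = L/R = 25600/38000000000 = 0.673684 μs.
Per-hop propagation t_prop = 3660000/194000000 = 18866 μs.
Pipeline fill: first packet needs 3·t_tx to clear all hops; remaining 113 packets each add one t_tx.
Total = (3+114-1)·t_tx + 3·t_prop = 116·0.673684 + 3·18866 = 56680 μs.

56680 μs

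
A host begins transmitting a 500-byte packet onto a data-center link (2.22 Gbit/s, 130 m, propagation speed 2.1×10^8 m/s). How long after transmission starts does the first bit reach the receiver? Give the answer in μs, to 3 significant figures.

First bit experiences only propagation delay: d/s = 130/210000000 = 0.619 μs.

0.619 μs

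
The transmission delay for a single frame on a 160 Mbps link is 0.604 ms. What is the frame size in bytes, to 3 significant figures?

L = R × t_tx = 160000000 b/s × 0.000604 s = 96640 bits.
In bytes: 96640 / 8 = 12100 bytes.

12100 bytes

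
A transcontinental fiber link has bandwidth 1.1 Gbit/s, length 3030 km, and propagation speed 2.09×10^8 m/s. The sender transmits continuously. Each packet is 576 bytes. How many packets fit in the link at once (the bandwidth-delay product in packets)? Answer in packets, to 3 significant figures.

3460 packets

Propagation delay = 3030000 / 209000000 = 0.0144976 s.
BDP = R × t_prop = 1100000000 × 0.0144976 = 15947400 bits.
In packets of 4608 bits: 3460 packets.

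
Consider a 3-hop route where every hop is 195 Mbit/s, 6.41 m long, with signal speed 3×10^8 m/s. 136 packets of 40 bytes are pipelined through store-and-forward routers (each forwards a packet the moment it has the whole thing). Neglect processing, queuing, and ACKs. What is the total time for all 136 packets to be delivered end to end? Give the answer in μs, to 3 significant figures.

Per-hop transmission t_tx = L/R = 320/195000000 = 1.64103 μs.
Per-hop propagation t_prop = 6.41/300000000 = 0.0213667 μs.
Pipeline fill: first packet needs 3·t_tx to clear all hops; remaining 135 packets each add one t_tx.
Total = (3+136-1)·t_tx + 3·t_prop = 138·1.64103 + 3·0.0213667 = 227 μs.

227 μs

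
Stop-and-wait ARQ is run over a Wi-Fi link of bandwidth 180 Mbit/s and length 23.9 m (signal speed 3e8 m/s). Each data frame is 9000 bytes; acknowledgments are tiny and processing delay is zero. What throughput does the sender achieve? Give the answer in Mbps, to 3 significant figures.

t_tx = L/R = 72000/180000000 = 0.0004 s.
t_prop = 23.9/300000000 = 7.96667e-08 s; RTT = 1.59333e-07 s.
Cycle = t_tx + RTT = 0.000400159 s.
Throughput = L / cycle = 72000 / 0.000400159 = 180 Mbps.

180 Mbps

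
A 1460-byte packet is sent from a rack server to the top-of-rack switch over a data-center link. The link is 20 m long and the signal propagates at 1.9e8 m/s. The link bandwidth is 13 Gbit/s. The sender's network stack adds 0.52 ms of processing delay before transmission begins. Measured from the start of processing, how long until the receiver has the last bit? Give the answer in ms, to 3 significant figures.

L = 1460 × 8 = 11680 bits.
Transmission delay = L/R = 11680 / 13000000000 = 0.000898462 ms.
Propagation delay = d/s = 20 m / 190000000 m/s = 0.000105263 ms.
Plus processing delay 0.52 ms = 0.52 ms.
Total = 0.521 ms.

0.521 ms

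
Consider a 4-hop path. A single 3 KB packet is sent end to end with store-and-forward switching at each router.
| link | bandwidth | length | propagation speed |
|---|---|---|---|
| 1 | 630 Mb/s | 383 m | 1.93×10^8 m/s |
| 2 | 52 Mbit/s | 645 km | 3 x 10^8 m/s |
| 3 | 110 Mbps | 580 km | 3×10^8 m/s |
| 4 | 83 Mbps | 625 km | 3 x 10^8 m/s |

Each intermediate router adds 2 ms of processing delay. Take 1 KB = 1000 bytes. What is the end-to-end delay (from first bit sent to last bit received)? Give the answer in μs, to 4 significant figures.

L = 24000 bits.
Transmission delays (L/R per hop): 38.0952, 461.538, 218.182, 289.157 μs; sum = 1006.97 μs.
Propagation delays (d/s per hop): 1.98446, 2150, 1933.33, 2083.33 μs; sum = 6168.65 μs.
Processing at 3 router(s): 3 × 2 ms = 6000 μs.
End-to-end = 13180 μs.

13180 μs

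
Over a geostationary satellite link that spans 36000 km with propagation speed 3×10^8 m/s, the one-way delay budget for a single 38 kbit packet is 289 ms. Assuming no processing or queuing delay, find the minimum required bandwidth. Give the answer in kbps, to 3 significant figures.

225 kbps

Propagation delay = 36000000 / 300000000 = 120 ms.
Transmission budget = 289 − 120 = 169 ms.
R ≥ L / t_tx = 38000 bits / 0.169 s = 225 kbps.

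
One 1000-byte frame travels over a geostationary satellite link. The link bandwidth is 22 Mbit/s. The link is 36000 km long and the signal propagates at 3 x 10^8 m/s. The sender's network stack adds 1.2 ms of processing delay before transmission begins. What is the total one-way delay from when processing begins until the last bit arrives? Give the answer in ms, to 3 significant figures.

L = 1000 × 8 = 8000 bits.
Transmission delay = L/R = 8000 / 22000000 = 0.363636 ms.
Propagation delay = d/s = 36000000 m / 300000000 m/s = 120 ms.
Plus processing delay 1.2 ms = 1.2 ms.
Total = 122 ms.

122 ms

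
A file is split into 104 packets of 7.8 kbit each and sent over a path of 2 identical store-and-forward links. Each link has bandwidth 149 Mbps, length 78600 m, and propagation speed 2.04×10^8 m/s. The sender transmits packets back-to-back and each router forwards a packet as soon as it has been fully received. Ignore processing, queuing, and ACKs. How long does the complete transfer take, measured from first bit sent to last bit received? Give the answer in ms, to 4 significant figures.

6.267 ms

Per-hop transmission t_tx = L/R = 7800/149000000 = 0.052349 ms.
Per-hop propagation t_prop = 78600/204000000 = 0.385294 ms.
Pipeline fill: first packet needs 2·t_tx to clear all hops; remaining 103 packets each add one t_tx.
Total = (2+104-1)·t_tx + 2·t_prop = 105·0.052349 + 2·0.385294 = 6.267 ms.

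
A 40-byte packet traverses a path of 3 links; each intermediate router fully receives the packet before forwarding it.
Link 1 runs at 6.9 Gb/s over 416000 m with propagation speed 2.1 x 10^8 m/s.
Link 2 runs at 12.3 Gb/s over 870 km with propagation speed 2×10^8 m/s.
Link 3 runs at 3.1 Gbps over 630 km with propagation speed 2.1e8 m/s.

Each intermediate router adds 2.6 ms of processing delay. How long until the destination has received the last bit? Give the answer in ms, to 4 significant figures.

L = 40 × 8 = 320 bits.
Transmission delays (L/R per hop): 4.63768e-05, 2.60163e-05, 0.000103226 ms; sum = 0.000175619 ms.
Propagation delays (d/s per hop): 1.98095, 4.35, 3 ms; sum = 9.33095 ms.
Processing at 2 router(s): 2 × 2.6 ms = 5.2 ms.
End-to-end = 14.53 ms.

14.53 ms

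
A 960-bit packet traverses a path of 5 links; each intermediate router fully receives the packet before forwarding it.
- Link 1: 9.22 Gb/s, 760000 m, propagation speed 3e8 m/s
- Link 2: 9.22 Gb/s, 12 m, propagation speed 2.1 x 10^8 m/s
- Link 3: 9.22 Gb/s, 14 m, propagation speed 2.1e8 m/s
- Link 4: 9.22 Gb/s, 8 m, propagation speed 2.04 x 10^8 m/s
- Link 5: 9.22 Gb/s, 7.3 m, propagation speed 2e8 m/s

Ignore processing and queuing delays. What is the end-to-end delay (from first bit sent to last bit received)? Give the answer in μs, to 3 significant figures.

2530 μs

Transmission delay per hop = L/R = 960/9220000000 = 0.104121 μs; 5 hops → 0.520607 μs.
Propagation delays (d/s per hop): 2533.33, 0.0571429, 0.0666667, 0.0392157, 0.0365 μs; sum = 2533.53 μs.
End-to-end = 2530 μs.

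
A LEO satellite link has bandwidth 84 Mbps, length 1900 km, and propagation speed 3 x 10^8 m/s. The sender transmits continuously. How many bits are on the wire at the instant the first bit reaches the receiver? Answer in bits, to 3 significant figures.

Propagation delay = 1900000 / 300000000 = 0.00633333 s.
BDP = R × t_prop = 84000000 × 0.00633333 = 532000 bits.

532000 bits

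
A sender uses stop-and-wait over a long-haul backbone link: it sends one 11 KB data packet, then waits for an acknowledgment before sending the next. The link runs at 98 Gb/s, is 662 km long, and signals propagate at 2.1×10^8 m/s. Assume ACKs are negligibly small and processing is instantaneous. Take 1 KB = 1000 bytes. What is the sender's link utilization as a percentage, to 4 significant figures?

t_tx = L/R = 88000/98000000000 = 8.97959e-07 s.
t_prop = 662000/210000000 = 0.00315238 s; RTT = 0.00630476 s.
Cycle = t_tx + RTT = 0.00630566 s.
Utilization = t_tx / cycle = 8.97959e-07/0.00630566 = 0.01424 %.

0.01424 %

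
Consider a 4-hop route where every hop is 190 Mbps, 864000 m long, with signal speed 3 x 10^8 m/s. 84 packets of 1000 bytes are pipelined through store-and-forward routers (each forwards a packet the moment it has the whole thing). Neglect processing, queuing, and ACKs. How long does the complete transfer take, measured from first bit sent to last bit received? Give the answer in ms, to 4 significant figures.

15.18 ms

Per-hop transmission t_tx = L/R = 8000/190000000 = 0.0421053 ms.
Per-hop propagation t_prop = 864000/300000000 = 2.88 ms.
Pipeline fill: first packet needs 4·t_tx to clear all hops; remaining 83 packets each add one t_tx.
Total = (4+84-1)·t_tx + 4·t_prop = 87·0.0421053 + 4·2.88 = 15.18 ms.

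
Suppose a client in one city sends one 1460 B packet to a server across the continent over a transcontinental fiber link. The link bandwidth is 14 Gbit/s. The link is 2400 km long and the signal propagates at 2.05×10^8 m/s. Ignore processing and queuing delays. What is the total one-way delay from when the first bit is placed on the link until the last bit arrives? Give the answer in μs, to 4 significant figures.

L = 1460 × 8 = 11680 bits.
Transmission delay = L/R = 11680 / 14000000000 = 0.834286 μs.
Propagation delay = d/s = 2400000 m / 2.05e+08 m/s = 11707.3 μs.
Total = 11710 μs.

11710 μs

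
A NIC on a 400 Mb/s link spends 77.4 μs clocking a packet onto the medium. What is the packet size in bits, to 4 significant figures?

30960 bits

L = R × t_tx = 400000000 b/s × 7.74e-05 s = 30960 bits.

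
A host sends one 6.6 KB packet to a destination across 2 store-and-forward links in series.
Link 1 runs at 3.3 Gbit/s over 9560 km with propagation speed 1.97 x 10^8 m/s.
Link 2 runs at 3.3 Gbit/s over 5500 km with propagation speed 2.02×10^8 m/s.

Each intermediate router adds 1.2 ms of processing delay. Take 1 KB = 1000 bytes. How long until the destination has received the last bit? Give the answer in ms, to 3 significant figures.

L = 52800 bits.
Transmission delay per hop = L/R = 52800/3300000000 = 0.016 ms; 2 hops → 0.032 ms.
Propagation delays (d/s per hop): 48.5279, 27.2277 ms; sum = 75.7556 ms.
Processing at 1 router(s): 1 × 1.2 ms = 1.2 ms.
End-to-end = 77.0 ms.

77.0 ms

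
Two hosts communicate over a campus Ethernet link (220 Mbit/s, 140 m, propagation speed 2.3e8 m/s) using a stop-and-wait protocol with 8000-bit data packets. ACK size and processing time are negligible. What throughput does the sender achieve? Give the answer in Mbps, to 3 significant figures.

213 Mbps

t_tx = L/R = 8000/220000000 = 3.63636e-05 s.
t_prop = 140/2.3e+08 = 6.08696e-07 s; RTT = 1.21739e-06 s.
Cycle = t_tx + RTT = 3.7581e-05 s.
Throughput = L / cycle = 8000 / 3.7581e-05 = 213 Mbps.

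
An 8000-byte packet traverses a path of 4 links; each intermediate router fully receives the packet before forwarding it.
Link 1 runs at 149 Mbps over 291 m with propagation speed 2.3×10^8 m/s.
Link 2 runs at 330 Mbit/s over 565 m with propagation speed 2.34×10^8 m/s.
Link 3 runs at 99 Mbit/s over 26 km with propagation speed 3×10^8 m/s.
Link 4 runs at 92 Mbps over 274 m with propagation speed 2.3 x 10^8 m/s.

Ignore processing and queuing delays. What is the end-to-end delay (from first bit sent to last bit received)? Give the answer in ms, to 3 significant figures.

L = 8000 × 8 = 64000 bits.
Transmission delays (L/R per hop): 0.42953, 0.193939, 0.646465, 0.695652 ms; sum = 1.96559 ms.
Propagation delays (d/s per hop): 0.00126522, 0.00241453, 0.0866667, 0.0011913 ms; sum = 0.0915377 ms.
End-to-end = 2.06 ms.

2.06 ms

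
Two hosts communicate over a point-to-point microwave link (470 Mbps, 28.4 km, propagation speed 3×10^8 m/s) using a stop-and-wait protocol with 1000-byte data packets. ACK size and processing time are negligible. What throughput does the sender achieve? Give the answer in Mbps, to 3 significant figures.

38.8 Mbps

t_tx = L/R = 8000/470000000 = 1.70213e-05 s.
t_prop = 28400/300000000 = 9.46667e-05 s; RTT = 0.000189333 s.
Cycle = t_tx + RTT = 0.000206355 s.
Throughput = L / cycle = 8000 / 0.000206355 = 38.8 Mbps.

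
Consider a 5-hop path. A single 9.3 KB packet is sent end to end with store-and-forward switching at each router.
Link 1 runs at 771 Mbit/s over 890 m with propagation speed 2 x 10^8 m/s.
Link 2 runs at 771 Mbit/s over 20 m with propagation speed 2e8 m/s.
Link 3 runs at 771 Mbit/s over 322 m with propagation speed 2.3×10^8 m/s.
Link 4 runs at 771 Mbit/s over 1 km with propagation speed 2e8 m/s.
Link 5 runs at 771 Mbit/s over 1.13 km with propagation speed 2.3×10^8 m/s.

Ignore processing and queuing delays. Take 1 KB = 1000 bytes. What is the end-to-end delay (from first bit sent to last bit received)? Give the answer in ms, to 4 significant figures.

L = 74400 bits.
Transmission delay per hop = L/R = 74400/771000000 = 0.0964981 ms; 5 hops → 0.48249 ms.
Propagation delays (d/s per hop): 0.00445, 0.0001, 0.0014, 0.005, 0.00491304 ms; sum = 0.015863 ms.
End-to-end = 0.4984 ms.

0.4984 ms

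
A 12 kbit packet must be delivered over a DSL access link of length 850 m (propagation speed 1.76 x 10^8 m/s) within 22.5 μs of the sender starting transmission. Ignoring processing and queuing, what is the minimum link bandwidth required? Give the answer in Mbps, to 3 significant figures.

Propagation delay = 850 / 176000000 = 4.82955 μs.
Transmission budget = 22.5 − 4.82955 = 17.6705 μs.
R ≥ L / t_tx = 12000 bits / 1.76705e-05 s = 679 Mbps.

679 Mbps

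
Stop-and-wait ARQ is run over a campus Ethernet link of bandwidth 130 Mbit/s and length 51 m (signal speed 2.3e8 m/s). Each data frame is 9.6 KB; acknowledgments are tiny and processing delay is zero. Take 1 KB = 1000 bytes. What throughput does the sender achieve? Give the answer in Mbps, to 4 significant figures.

129.9 Mbps

t_tx = L/R = 76800/130000000 = 0.000590769 s.
t_prop = 51/2.3e+08 = 2.21739e-07 s; RTT = 4.43478e-07 s.
Cycle = t_tx + RTT = 0.000591213 s.
Throughput = L / cycle = 76800 / 0.000591213 = 129.9 Mbps.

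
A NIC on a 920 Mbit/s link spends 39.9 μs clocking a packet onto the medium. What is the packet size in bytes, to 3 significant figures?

L = R × t_tx = 920000000 b/s × 3.99e-05 s = 36708 bits.
In bytes: 36708 / 8 = 4590 bytes.

4590 bytes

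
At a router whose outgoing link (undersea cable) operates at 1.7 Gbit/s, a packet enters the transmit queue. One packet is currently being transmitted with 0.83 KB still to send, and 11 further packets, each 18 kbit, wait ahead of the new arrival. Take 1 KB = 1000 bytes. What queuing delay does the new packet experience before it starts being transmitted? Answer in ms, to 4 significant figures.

Each queued packet: L/R = 18000/1700000000 = 0.0105882 ms.
11 queued → 0.116471 ms.
Plus remaining 6640 bits of current packet: 0.00390588 ms.
Queuing delay = 0.1204 ms.

0.1204 ms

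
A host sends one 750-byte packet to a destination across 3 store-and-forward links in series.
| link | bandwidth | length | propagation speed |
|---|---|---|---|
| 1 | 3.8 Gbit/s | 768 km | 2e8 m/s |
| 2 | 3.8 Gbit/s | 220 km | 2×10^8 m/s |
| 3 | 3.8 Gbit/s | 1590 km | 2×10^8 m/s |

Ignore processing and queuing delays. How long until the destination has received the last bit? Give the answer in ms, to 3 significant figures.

12.9 ms

L = 750 × 8 = 6000 bits.
Transmission delay per hop = L/R = 6000/3800000000 = 0.00157895 ms; 3 hops → 0.00473684 ms.
Propagation delays (d/s per hop): 3.84, 1.1, 7.95 ms; sum = 12.89 ms.
End-to-end = 12.9 ms.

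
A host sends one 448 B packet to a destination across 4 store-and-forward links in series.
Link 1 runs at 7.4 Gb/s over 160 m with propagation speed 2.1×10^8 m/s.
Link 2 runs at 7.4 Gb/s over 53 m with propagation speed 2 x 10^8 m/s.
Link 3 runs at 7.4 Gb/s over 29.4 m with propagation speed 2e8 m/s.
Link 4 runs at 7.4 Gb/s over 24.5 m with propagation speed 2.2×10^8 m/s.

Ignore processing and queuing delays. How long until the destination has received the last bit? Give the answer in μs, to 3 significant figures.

3.22 μs

L = 448 × 8 = 3584 bits.
Transmission delay per hop = L/R = 3584/7400000000 = 0.484324 μs; 4 hops → 1.9373 μs.
Propagation delays (d/s per hop): 0.761905, 0.265, 0.147, 0.111364 μs; sum = 1.28527 μs.
End-to-end = 3.22 μs.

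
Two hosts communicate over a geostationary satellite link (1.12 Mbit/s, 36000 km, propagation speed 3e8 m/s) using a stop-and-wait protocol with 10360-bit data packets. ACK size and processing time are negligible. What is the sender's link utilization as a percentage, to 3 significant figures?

t_tx = L/R = 10360/1120000 = 0.00925 s.
t_prop = 36000000/300000000 = 0.12 s; RTT = 0.24 s.
Cycle = t_tx + RTT = 0.24925 s.
Utilization = t_tx / cycle = 0.00925/0.24925 = 3.71 %.

3.71 %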